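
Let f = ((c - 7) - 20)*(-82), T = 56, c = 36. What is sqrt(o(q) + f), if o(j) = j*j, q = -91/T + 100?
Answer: sqrt(572137)/8 ≈ 94.550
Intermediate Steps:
q = 787/8 (q = -91/56 + 100 = -91*1/56 + 100 = -13/8 + 100 = 787/8 ≈ 98.375)
o(j) = j**2
f = -738 (f = ((36 - 7) - 20)*(-82) = (29 - 20)*(-82) = 9*(-82) = -738)
sqrt(o(q) + f) = sqrt((787/8)**2 - 738) = sqrt(619369/64 - 738) = sqrt(572137/64) = sqrt(572137)/8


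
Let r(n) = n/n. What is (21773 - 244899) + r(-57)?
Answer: -223125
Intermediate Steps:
r(n) = 1
(21773 - 244899) + r(-57) = (21773 - 244899) + 1 = -223126 + 1 = -223125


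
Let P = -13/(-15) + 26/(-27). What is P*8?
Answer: -104/135 ≈ -0.77037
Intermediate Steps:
P = -13/135 (P = -13*(-1/15) + 26*(-1/27) = 13/15 - 26/27 = -13/135 ≈ -0.096296)
P*8 = -13/135*8 = -104/135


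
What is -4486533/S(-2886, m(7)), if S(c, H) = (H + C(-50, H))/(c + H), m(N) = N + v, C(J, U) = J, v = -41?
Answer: -1091723030/7 ≈ -1.5596e+8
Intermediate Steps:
m(N) = -41 + N (m(N) = N - 41 = -41 + N)
S(c, H) = (-50 + H)/(H + c) (S(c, H) = (H - 50)/(c + H) = (-50 + H)/(H + c))
-4486533/S(-2886, m(7)) = -4486533*((-41 + 7) - 2886)/(-50 + (-41 + 7)) = -4486533*(-34 - 2886)/(-50 - 34) = -4486533/(-84/(-2920)) = -4486533/((-1/2920*(-84))) = -4486533/21/730 = -4486533*730/21 = -1091723030/7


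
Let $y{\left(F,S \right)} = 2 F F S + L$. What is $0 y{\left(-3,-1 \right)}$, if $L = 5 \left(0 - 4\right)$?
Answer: $0$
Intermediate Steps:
$L = -20$ ($L = 5 \left(-4\right) = -20$)
$y{\left(F,S \right)} = -20 + 2 S F^{2}$ ($y{\left(F,S \right)} = 2 F F S - 20 = 2 F^{2} S - 20 = 2 S F^{2} - 20 = -20 + 2 S F^{2}$)
$0 y{\left(-3,-1 \right)} = 0 \left(-20 + 2 \left(-1\right) \left(-3\right)^{2}\right) = 0 \left(-20 + 2 \left(-1\right) 9\right) = 0 \left(-20 - 18\right) = 0 \left(-38\right) = 0$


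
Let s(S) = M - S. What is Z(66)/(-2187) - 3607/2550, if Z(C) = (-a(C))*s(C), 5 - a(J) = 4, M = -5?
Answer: -2689853/1858950 ≈ -1.4470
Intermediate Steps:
a(J) = 1 (a(J) = 5 - 1*4 = 5 - 4 = 1)
s(S) = -5 - S
Z(C) = 5 + C (Z(C) = (-1*1)*(-5 - C) = -(-5 - C) = 5 + C)
Z(66)/(-2187) - 3607/2550 = (5 + 66)/(-2187) - 3607/2550 = 71*(-1/2187) - 3607*1/2550 = -71/2187 - 3607/2550 = -2689853/1858950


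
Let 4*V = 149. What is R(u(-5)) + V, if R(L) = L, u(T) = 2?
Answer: 157/4 ≈ 39.250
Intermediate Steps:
V = 149/4 (V = (¼)*149 = 149/4 ≈ 37.250)
R(u(-5)) + V = 2 + 149/4 = 157/4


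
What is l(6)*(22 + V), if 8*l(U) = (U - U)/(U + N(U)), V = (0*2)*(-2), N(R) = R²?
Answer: 0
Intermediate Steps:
V = 0 (V = 0*(-2) = 0)
l(U) = 0 (l(U) = ((U - U)/(U + U²))/8 = (0/(U + U²))/8 = (⅛)*0 = 0)
l(6)*(22 + V) = 0*(22 + 0) = 0*22 = 0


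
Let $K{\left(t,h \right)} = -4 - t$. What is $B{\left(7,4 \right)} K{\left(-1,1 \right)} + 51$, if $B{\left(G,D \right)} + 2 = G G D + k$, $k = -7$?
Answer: $-510$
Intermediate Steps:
$B{\left(G,D \right)} = -9 + D G^{2}$ ($B{\left(G,D \right)} = -2 + \left(G G D - 7\right) = -2 + \left(G^{2} D - 7\right) = -2 + \left(D G^{2} - 7\right) = -2 + \left(-7 + D G^{2}\right) = -9 + D G^{2}$)
$B{\left(7,4 \right)} K{\left(-1,1 \right)} + 51 = \left(-9 + 4 \cdot 7^{2}\right) \left(-4 - -1\right) + 51 = \left(-9 + 4 \cdot 49\right) \left(-4 + 1\right) + 51 = \left(-9 + 196\right) \left(-3\right) + 51 = 187 \left(-3\right) + 51 = -561 + 51 = -510$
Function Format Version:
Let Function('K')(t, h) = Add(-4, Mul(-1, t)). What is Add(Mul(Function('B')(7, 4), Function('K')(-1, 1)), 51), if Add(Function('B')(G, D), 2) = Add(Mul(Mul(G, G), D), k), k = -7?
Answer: -510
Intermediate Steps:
Function('B')(G, D) = Add(-9, Mul(D, Pow(G, 2))) (Function('B')(G, D) = Add(-2, Add(Mul(Mul(G, G), D), -7)) = Add(-2, Add(Mul(Pow(G, 2), D), -7)) = Add(-2, Add(Mul(D, Pow(G, 2)), -7)) = Add(-2, Add(-7, Mul(D, Pow(G, 2)))) = Add(-9, Mul(D, Pow(G, 2))))
Add(Mul(Function('B')(7, 4), Function('K')(-1, 1)), 51) = Add(Mul(Add(-9, Mul(4, Pow(7, 2))), Add(-4, Mul(-1, -1))), 51) = Add(Mul(Add(-9, Mul(4, 49)), Add(-4, 1)), 51) = Add(Mul(Add(-9, 196), -3), 51) = Add(Mul(187, -3), 51) = Add(-561, 51) = -510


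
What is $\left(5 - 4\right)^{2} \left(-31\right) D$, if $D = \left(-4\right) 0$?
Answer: $0$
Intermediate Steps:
$D = 0$
$\left(5 - 4\right)^{2} \left(-31\right) D = \left(5 - 4\right)^{2} \left(-31\right) 0 = 1^{2} \left(-31\right) 0 = 1 \left(-31\right) 0 = \left(-31\right) 0 = 0$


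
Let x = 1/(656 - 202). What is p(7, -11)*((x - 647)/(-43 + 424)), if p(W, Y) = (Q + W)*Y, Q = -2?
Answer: 16155535/172974 ≈ 93.399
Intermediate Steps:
p(W, Y) = Y*(-2 + W) (p(W, Y) = (-2 + W)*Y = Y*(-2 + W))
x = 1/454 ≈ 0.0022026
p(7, -11)*((x - 647)/(-43 + 424)) = (-11*(-2 + 7))*((1/454 - 647)/(-43 + 424)) = (-11*5)*(-293737/454/381) = -(-16155535)/(454*381) = -55*(-293737/172974) = 16155535/172974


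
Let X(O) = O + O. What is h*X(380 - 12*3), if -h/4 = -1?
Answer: 2752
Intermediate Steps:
X(O) = 2*O
h = 4 (h = -4*(-1) = 4)
h*X(380 - 12*3) = 4*(2*(380 - 12*3)) = 4*(2*(380 - 1*36)) = 4*(2*(380 - 36)) = 4*(2*344) = 4*688 = 2752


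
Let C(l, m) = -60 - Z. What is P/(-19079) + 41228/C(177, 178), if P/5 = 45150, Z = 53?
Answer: -812098762/2155927 ≈ -376.68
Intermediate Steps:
C(l, m) = -113 (C(l, m) = -60 - 1*53 = -60 - 53 = -113)
P = 225750 (P = 5*45150 = 225750)
P/(-19079) + 41228/C(177, 178) = 225750/(-19079) + 41228/(-113) = 225750*(-1/19079) + 41228*(-1/113) = -225750/19079 - 41228/113 = -812098762/2155927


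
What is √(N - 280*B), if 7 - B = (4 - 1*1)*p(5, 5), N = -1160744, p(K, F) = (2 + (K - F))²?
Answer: 12*I*√8051 ≈ 1076.7*I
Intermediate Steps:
p(K, F) = (2 + K - F)²
B = -5 (B = 7 - (4 - 1*1)*(2 + 5 - 1*5)² = 7 - (4 - 1)*(2 + 5 - 5)² = 7 - 3*2² = 7 - 3*4 = 7 - 1*12 = 7 - 12 = -5)
√(N - 280*B) = √(-1160744 - 280*(-5)) = √(-1160744 + 1400) = √(-1159344) = 12*I*√8051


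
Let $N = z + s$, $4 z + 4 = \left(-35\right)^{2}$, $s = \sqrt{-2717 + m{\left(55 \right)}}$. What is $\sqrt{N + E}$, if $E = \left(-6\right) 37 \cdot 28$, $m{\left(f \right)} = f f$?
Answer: $\frac{\sqrt{-23643 + 8 \sqrt{77}}}{2} \approx 76.767 i$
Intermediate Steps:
$m{\left(f \right)} = f^{2}$
$E = -6216$ ($E = \left(-222\right) 28 = -6216$)
$s = 2 \sqrt{77}$ ($s = \sqrt{-2717 + 55^{2}} = \sqrt{-2717 + 3025} = \sqrt{308} = 2 \sqrt{77} \approx 17.55$)
$z = \frac{1221}{4}$ ($z = -1 + \frac{\left(-35\right)^{2}}{4} = -1 + \frac{1}{4} \cdot 1225 = -1 + \frac{1225}{4} = \frac{1221}{4} \approx 305.25$)
$N = \frac{1221}{4} + 2 \sqrt{77} \approx 322.8$
$\sqrt{N + E} = \sqrt{\left(\frac{1221}{4} + 2 \sqrt{77}\right) - 6216} = \sqrt{- \frac{23643}{4} + 2 \sqrt{77}}$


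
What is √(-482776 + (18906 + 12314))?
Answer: 2*I*√112889 ≈ 671.98*I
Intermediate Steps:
√(-482776 + (18906 + 12314)) = √(-482776 + 31220) = √(-451556) = 2*I*√112889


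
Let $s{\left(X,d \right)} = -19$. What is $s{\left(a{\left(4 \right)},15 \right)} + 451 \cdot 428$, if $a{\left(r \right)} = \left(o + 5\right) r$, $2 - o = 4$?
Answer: $193009$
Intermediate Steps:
$o = -2$ ($o = 2 - 4 = -2$)
$a{\left(r \right)} = 3 r$ ($a{\left(r \right)} = \left(-2 + 5\right) r = 3 r$)
$s{\left(a{\left(4 \right)},15 \right)} + 451 \cdot 428 = -19 + 451 \cdot 428 = -19 + 193028 = 193009$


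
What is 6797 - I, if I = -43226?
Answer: 50023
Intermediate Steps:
6797 - I = 6797 - 1*(-43226) = 6797 + 43226 = 50023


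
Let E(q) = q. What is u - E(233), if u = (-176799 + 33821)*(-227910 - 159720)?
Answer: 55422561907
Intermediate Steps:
u = 55422562140 (u = -142978*(-387630) = 55422562140)
u - E(233) = 55422562140 - 1*233 = 55422562140 - 233 = 55422561907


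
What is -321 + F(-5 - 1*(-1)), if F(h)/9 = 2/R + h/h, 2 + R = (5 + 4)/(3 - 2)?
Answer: -2166/7 ≈ -309.43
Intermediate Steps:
R = 7 (R = -2 + (5 + 4)/(3 - 2) = -2 + 9/1 = -2 + 9*1 = -2 + 9 = 7)
F(h) = 81/7 (F(h) = 9*(2/7 + h/h) = 9*(2*(⅐) + 1) = 9*(2/7 + 1) = 9*(9/7) = 81/7)
-321 + F(-5 - 1*(-1)) = -321 + 81/7 = -2166/7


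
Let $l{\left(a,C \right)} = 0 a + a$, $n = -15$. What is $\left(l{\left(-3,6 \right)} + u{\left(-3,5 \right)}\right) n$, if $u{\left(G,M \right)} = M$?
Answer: $-30$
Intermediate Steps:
$l{\left(a,C \right)} = a$ ($l{\left(a,C \right)} = 0 + a = a$)
$\left(l{\left(-3,6 \right)} + u{\left(-3,5 \right)}\right) n = \left(-3 + 5\right) \left(-15\right) = 2 \left(-15\right) = -30$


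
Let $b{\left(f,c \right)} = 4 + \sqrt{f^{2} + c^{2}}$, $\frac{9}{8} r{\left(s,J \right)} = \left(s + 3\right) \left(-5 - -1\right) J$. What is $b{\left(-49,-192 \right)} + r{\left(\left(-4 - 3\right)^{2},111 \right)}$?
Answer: $- \frac{61556}{3} + \sqrt{39265} \approx -20321.0$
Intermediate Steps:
$r{\left(s,J \right)} = \frac{8 J \left(-12 - 4 s\right)}{9}$ ($r{\left(s,J \right)} = \frac{8 \left(s + 3\right) \left(-5 - -1\right) J}{9} = \frac{8 \left(3 + s\right) \left(-5 + 1\right) J}{9} = \frac{8 \left(3 + s\right) \left(-4\right) J}{9} = \frac{8 \left(-12 - 4 s\right) J}{9} = \frac{8 J \left(-12 - 4 s\right)}{9}$)
$b{\left(f,c \right)} = 4 + \sqrt{c^{2} + f^{2}}$
$b{\left(-49,-192 \right)} + r{\left(\left(-4 - 3\right)^{2},111 \right)} = \left(4 + \sqrt{\left(-192\right)^{2} + \left(-49\right)^{2}}\right) - \frac{1184 \left(3 + \left(-4 - 3\right)^{2}\right)}{3} = \left(4 + \sqrt{36864 + 2401}\right) - \frac{1184 \left(3 + \left(-7\right)^{2}\right)}{3} = \left(4 + \sqrt{39265}\right) - \frac{1184 \left(3 + 49\right)}{3} = \left(4 + \sqrt{39265}\right) - \frac{1184}{3} \cdot 52 = \left(4 + \sqrt{39265}\right) - \frac{61568}{3} = - \frac{61556}{3} + \sqrt{39265}$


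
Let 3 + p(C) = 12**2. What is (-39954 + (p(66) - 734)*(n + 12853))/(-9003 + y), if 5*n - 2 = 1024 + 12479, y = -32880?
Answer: 9263476/41883 ≈ 221.18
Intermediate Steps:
p(C) = 141 (p(C) = -3 + 12**2 = -3 + 144 = 141)
n = 2701 (n = 2/5 + (1024 + 12479)/5 = 2/5 + (1/5)*13503 = 2/5 + 13503/5 = 2701)
(-39954 + (p(66) - 734)*(n + 12853))/(-9003 + y) = (-39954 + (141 - 734)*(2701 + 12853))/(-9003 - 32880) = (-39954 - 593*15554)/(-41883) = (-39954 - 9223522)*(-1/41883) = -9263476*(-1/41883) = 9263476/41883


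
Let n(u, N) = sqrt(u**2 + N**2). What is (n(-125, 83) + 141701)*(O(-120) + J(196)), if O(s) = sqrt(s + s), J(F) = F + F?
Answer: 4*(98 + I*sqrt(15))*(141701 + sqrt(22514)) ≈ 5.5606e+7 + 2.1975e+6*I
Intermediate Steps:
J(F) = 2*F
O(s) = sqrt(2)*sqrt(s) (O(s) = sqrt(2*s) = sqrt(2)*sqrt(s))
n(u, N) = sqrt(N**2 + u**2)
(n(-125, 83) + 141701)*(O(-120) + J(196)) = (sqrt(83**2 + (-125)**2) + 141701)*(sqrt(2)*sqrt(-120) + 2*196) = (sqrt(6889 + 15625) + 141701)*(sqrt(2)*(2*I*sqrt(30)) + 392) = (sqrt(22514) + 141701)*(4*I*sqrt(15) + 392) = (141701 + sqrt(22514))*(392 + 4*I*sqrt(15)) = (392 + 4*I*sqrt(15))*(141701 + sqrt(22514))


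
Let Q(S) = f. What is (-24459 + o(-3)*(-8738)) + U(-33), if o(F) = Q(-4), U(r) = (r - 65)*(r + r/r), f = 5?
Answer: -65013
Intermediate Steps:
Q(S) = 5
U(r) = (1 + r)*(-65 + r) (U(r) = (-65 + r)*(r + 1) = (-65 + r)*(1 + r) = (1 + r)*(-65 + r))
o(F) = 5
(-24459 + o(-3)*(-8738)) + U(-33) = (-24459 + 5*(-8738)) + (-65 + (-33)**2 - 64*(-33)) = (-24459 - 43690) + (-65 + 1089 + 2112) = -68149 + 3136 = -65013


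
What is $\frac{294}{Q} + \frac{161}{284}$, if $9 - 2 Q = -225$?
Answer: $\frac{34111}{11076} \approx 3.0797$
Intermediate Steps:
$Q = 117$ ($Q = \frac{9}{2} - - \frac{225}{2} = \frac{9}{2} + \frac{225}{2} = 117$)
$\frac{294}{Q} + \frac{161}{284} = \frac{294}{117} + \frac{161}{284} = 294 \cdot \frac{1}{117} + 161 \cdot \frac{1}{284} = \frac{98}{39} + \frac{161}{284} = \frac{34111}{11076}$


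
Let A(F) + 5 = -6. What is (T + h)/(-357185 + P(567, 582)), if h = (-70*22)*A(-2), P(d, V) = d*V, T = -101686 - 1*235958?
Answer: 320704/27191 ≈ 11.794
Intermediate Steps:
T = -337644 (T = -101686 - 235958 = -337644)
P(d, V) = V*d
A(F) = -11 (A(F) = -5 - 6 = -11)
h = 16940 (h = -70*22*(-11) = -1540*(-11) = 16940)
(T + h)/(-357185 + P(567, 582)) = (-337644 + 16940)/(-357185 + 582*567) = -320704/(-357185 + 329994) = -320704/(-27191) = -320704*(-1/27191) = 320704/27191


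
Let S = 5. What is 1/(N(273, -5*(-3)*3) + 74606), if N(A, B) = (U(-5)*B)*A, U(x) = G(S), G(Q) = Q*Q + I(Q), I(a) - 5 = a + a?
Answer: 1/566006 ≈ 1.7668e-6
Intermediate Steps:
I(a) = 5 + 2*a (I(a) = 5 + (a + a) = 5 + 2*a)
G(Q) = 5 + Q² + 2*Q (G(Q) = Q*Q + (5 + 2*Q) = Q² + (5 + 2*Q) = 5 + Q² + 2*Q)
U(x) = 40 (U(x) = 5 + 5² + 2*5 = 5 + 25 + 10 = 40)
N(A, B) = 40*A*B (N(A, B) = (40*B)*A = 40*A*B)
1/(N(273, -5*(-3)*3) + 74606) = 1/(40*273*(-5*(-3)*3) + 74606) = 1/(40*273*(15*3) + 74606) = 1/(40*273*45 + 74606) = 1/(491400 + 74606) = 1/566006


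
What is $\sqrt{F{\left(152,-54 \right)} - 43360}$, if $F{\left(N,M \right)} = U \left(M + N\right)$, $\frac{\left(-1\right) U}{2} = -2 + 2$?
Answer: $4 i \sqrt{2710} \approx 208.23 i$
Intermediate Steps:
$U = 0$ ($U = - 2 \left(-2 + 2\right) = \left(-2\right) 0 = 0$)
$F{\left(N,M \right)} = 0$ ($F{\left(N,M \right)} = 0 \left(M + N\right) = 0$)
$\sqrt{F{\left(152,-54 \right)} - 43360} = \sqrt{0 - 43360} = \sqrt{-43360} = 4 i \sqrt{2710}$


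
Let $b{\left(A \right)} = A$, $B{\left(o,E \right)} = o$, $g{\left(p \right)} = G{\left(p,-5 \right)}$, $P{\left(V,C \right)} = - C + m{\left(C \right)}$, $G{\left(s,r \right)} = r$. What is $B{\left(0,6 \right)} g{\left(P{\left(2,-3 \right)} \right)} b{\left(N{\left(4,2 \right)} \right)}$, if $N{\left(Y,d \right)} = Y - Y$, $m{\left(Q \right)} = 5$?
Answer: $0$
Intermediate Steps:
$N{\left(Y,d \right)} = 0$
$P{\left(V,C \right)} = 5 - C$ ($P{\left(V,C \right)} = - C + 5 = 5 - C$)
$g{\left(p \right)} = -5$
$B{\left(0,6 \right)} g{\left(P{\left(2,-3 \right)} \right)} b{\left(N{\left(4,2 \right)} \right)} = 0 \left(-5\right) 0 = 0 \cdot 0 = 0$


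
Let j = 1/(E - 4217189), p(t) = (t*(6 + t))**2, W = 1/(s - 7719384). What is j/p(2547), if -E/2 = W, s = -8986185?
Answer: -5568523/992939076392092566931454553 ≈ -5.6081e-21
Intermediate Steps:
W = -1/16705569 (W = 1/(-8986185 - 7719384) = 1/(-16705569) = -1/16705569 ≈ -5.9860e-8)
p(t) = t**2*(6 + t)**2
E = 2/16705569 (E = -2*(-1/16705569) = 2/16705569 ≈ 1.1972e-7)
j = -16705569/70450541825539 (j = 1/(2/16705569 - 4217189) = 1/(-70450541825539/16705569) = -16705569/70450541825539 ≈ -2.3712e-7)
j/p(2547) = -16705569*1/(6487209*(6 + 2547)**2)/70450541825539 = -16705569/(70450541825539*(6487209*2553**2)) = -16705569/(70450541825539*(6487209*6517809)) = -16705569/70450541825539/42282389205081 = -16705569/70450541825539*1/42282389205081 = -5568523/992939076392092566931454553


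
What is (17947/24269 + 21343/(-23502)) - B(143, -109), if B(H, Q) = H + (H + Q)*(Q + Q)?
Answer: 4145923623349/570370038 ≈ 7268.8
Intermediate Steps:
B(H, Q) = H + 2*Q*(H + Q) (B(H, Q) = H + (H + Q)*(2*Q) = H + 2*Q*(H + Q))
(17947/24269 + 21343/(-23502)) - B(143, -109) = (17947/24269 + 21343/(-23502)) - (143 + 2*(-109)**2 + 2*143*(-109)) = (17947*(1/24269) + 21343*(-1/23502)) - (143 + 2*11881 - 31174) = (17947/24269 - 21343/23502) - (143 + 23762 - 31174) = -96182873/570370038 - 1*(-7269) = -96182873/570370038 + 7269 = 4145923623349/570370038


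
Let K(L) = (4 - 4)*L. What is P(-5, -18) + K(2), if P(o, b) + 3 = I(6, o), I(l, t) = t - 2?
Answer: -10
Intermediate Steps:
I(l, t) = -2 + t
P(o, b) = -5 + o (P(o, b) = -3 + (-2 + o) = -5 + o)
K(L) = 0 (K(L) = 0*L = 0)
P(-5, -18) + K(2) = (-5 - 5) + 0 = -10 + 0 = -10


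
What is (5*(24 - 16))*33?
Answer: 1320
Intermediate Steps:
(5*(24 - 16))*33 = (5*8)*33 = 40*33 = 1320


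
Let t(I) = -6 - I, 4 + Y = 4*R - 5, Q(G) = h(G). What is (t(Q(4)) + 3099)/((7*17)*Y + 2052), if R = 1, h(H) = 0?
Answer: 3093/1457 ≈ 2.1229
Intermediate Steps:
Q(G) = 0
Y = -5 (Y = -4 + (4*1 - 5) = -4 + (4 - 5) = -4 - 1 = -5)
(t(Q(4)) + 3099)/((7*17)*Y + 2052) = ((-6 - 1*0) + 3099)/((7*17)*(-5) + 2052) = ((-6 + 0) + 3099)/(119*(-5) + 2052) = (-6 + 3099)/(-595 + 2052) = 3093/1457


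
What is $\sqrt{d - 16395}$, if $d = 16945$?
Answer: $5 \sqrt{22} \approx 23.452$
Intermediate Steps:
$\sqrt{d - 16395} = \sqrt{16945 - 16395} = \sqrt{550} = 5 \sqrt{22}$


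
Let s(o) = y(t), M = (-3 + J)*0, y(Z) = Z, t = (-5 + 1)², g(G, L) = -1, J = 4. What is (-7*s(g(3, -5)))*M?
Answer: 0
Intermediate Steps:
t = 16 (t = (-4)² = 16)
M = 0 (M = (-3 + 4)*0 = 1*0 = 0)
s(o) = 16
(-7*s(g(3, -5)))*M = -7*16*0 = -112*0 = 0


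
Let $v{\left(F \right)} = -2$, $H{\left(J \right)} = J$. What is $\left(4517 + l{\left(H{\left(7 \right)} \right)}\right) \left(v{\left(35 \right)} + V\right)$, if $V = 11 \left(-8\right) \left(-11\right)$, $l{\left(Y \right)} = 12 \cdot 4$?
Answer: $4409790$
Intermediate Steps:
$l{\left(Y \right)} = 48$
$V = 968$ ($V = \left(-88\right) \left(-11\right) = 968$)
$\left(4517 + l{\left(H{\left(7 \right)} \right)}\right) \left(v{\left(35 \right)} + V\right) = \left(4517 + 48\right) \left(-2 + 968\right) = 4565 \cdot 966 = 4409790$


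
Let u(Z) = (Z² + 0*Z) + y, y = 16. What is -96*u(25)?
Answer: -61536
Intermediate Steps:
u(Z) = 16 + Z² (u(Z) = (Z² + 0*Z) + 16 = (Z² + 0) + 16 = Z² + 16 = 16 + Z²)
-96*u(25) = -96*(16 + 25²) = -96*(16 + 625) = -96*641 = -61536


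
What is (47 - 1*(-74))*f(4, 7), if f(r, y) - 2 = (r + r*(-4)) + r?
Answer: -726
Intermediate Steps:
f(r, y) = 2 - 2*r (f(r, y) = 2 + ((r + r*(-4)) + r) = 2 + ((r - 4*r) + r) = 2 + (-3*r + r) = 2 - 2*r)
(47 - 1*(-74))*f(4, 7) = (47 - 1*(-74))*(2 - 2*4) = (47 + 74)*(2 - 8) = 121*(-6) = -726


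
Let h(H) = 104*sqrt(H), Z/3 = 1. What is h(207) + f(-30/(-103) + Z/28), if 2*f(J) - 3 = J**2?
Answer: 26272569/16634912 + 312*sqrt(23) ≈ 1497.9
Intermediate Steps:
Z = 3 (Z = 3*1 = 3)
f(J) = 3/2 + J**2/2
h(207) + f(-30/(-103) + Z/28) = 104*sqrt(207) + (3/2 + (-30/(-103) + 3/28)**2/2) = 104*(3*sqrt(23)) + (3/2 + (-30*(-1/103) + 3*(1/28))**2/2) = 312*sqrt(23) + (3/2 + (30/103 + 3/28)**2/2) = 312*sqrt(23) + (3/2 + (1149/2884)**2/2) = 312*sqrt(23) + (3/2 + (1/2)*(1320201/8317456)) = 312*sqrt(23) + (3/2 + 1320201/16634912) = 312*sqrt(23) + 26272569/16634912 = 26272569/16634912 + 312*sqrt(23)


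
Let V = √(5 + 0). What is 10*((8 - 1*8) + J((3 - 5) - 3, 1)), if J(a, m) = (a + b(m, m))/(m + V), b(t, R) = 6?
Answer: -5/2 + 5*√5/2 ≈ 3.0902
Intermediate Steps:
V = √5 ≈ 2.2361
J(a, m) = (6 + a)/(m + √5) (J(a, m) = (a + 6)/(m + √5) = (6 + a)/(m + √5))
10*((8 - 1*8) + J((3 - 5) - 3, 1)) = 10*((8 - 1*8) + (6 + ((3 - 5) - 3))/(1 + √5)) = 10*((8 - 8) + (6 + (-2 - 3))/(1 + √5)) = 10*(0 + (6 - 5)/(1 + √5)) = 10*(0 + 1/(1 + √5)) = 10/(1 + √5)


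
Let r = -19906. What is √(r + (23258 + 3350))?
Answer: √6702 ≈ 81.866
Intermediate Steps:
√(r + (23258 + 3350)) = √(-19906 + (23258 + 3350)) = √(-19906 + 26608) = √6702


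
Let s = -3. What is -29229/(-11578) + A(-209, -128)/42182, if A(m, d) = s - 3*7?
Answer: 88047129/34884514 ≈ 2.5240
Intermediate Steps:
A(m, d) = -24 (A(m, d) = -3 - 3*7 = -3 - 21 = -24)
-29229/(-11578) + A(-209, -128)/42182 = -29229/(-11578) - 24/42182 = -29229*(-1/11578) - 24*1/42182 = 29229/11578 - 12/21091 = 88047129/34884514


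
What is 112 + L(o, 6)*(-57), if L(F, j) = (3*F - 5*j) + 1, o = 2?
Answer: 1423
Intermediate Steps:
L(F, j) = 1 - 5*j + 3*F (L(F, j) = (-5*j + 3*F) + 1 = 1 - 5*j + 3*F)
112 + L(o, 6)*(-57) = 112 + (1 - 5*6 + 3*2)*(-57) = 112 + (1 - 30 + 6)*(-57) = 112 - 23*(-57) = 112 + 1311 = 1423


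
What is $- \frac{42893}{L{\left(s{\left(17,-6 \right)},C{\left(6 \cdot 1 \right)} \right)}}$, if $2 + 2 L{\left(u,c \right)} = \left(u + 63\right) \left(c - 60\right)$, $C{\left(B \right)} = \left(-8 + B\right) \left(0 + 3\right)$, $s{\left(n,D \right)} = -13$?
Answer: $\frac{42893}{1651} \approx 25.98$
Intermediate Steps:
$C{\left(B \right)} = -24 + 3 B$ ($C{\left(B \right)} = \left(-8 + B\right) 3 = -24 + 3 B$)
$L{\left(u,c \right)} = -1 + \frac{\left(-60 + c\right) \left(63 + u\right)}{2}$ ($L{\left(u,c \right)} = -1 + \frac{\left(u + 63\right) \left(c - 60\right)}{2} = -1 + \frac{\left(63 + u\right) \left(-60 + c\right)}{2} = -1 + \frac{\left(-60 + c\right) \left(63 + u\right)}{2}$)
$- \frac{42893}{L{\left(s{\left(17,-6 \right)},C{\left(6 \cdot 1 \right)} \right)}} = - \frac{42893}{-1891 - -390 + \frac{63 \left(-24 + 3 \cdot 6 \cdot 1\right)}{2} + \frac{1}{2} \left(-24 + 3 \cdot 6 \cdot 1\right) \left(-13\right)} = - \frac{42893}{-1891 + 390 + \frac{63 \left(-24 + 3 \cdot 6\right)}{2} + \frac{1}{2} \left(-24 + 3 \cdot 6\right) \left(-13\right)} = - \frac{42893}{-1891 + 390 + \frac{63 \left(-24 + 18\right)}{2} + \frac{1}{2} \left(-24 + 18\right) \left(-13\right)} = - \frac{42893}{-1891 + 390 + \frac{63}{2} \left(-6\right) + \frac{1}{2} \left(-6\right) \left(-13\right)} = - \frac{42893}{-1891 + 390 - 189 + 39} = - \frac{42893}{-1651} = \left(-42893\right) \left(- \frac{1}{1651}\right) = \frac{42893}{1651}$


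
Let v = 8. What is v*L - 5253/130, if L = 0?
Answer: -5253/130 ≈ -40.408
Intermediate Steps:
v*L - 5253/130 = 8*0 - 5253/130 = 0 - 5253/130 = -5253/130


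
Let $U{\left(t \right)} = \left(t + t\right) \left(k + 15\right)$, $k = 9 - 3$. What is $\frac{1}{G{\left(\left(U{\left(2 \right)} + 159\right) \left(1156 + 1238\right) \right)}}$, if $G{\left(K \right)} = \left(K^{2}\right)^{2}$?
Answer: $\frac{1}{114530637653194510830096} \approx 8.7313 \cdot 10^{-24}$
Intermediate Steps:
$k = 6$
$U{\left(t \right)} = 42 t$ ($U{\left(t \right)} = \left(t + t\right) \left(6 + 15\right) = 2 t 21 = 42 t$)
$G{\left(K \right)} = K^{4}$
$\frac{1}{G{\left(\left(U{\left(2 \right)} + 159\right) \left(1156 + 1238\right) \right)}} = \frac{1}{\left(\left(42 \cdot 2 + 159\right) \left(1156 + 1238\right)\right)^{4}} = \frac{1}{\left(\left(84 + 159\right) 2394\right)^{4}} = \frac{1}{\left(243 \cdot 2394\right)^{4}} = \frac{1}{581742^{4}} = \frac{1}{114530637653194510830096}$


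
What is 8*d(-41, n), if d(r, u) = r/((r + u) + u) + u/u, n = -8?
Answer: 784/57 ≈ 13.754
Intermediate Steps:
d(r, u) = 1 + r/(r + 2*u) (d(r, u) = r/(r + 2*u) + 1 = 1 + r/(r + 2*u))
8*d(-41, n) = 8*(2*(-41 - 8)/(-41 + 2*(-8))) = 8*(2*(-49)/(-41 - 16)) = 8*(2*(-49)/(-57)) = 8*(2*(-1/57)*(-49)) = 8*(98/57) = 784/57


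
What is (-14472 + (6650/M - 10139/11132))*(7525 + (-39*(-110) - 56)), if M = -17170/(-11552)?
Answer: -204299957425899/1737604 ≈ -1.1758e+8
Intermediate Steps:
M = 8585/5776 (M = -17170*(-1/11552) = 8585/5776 ≈ 1.4863)
(-14472 + (6650/M - 10139/11132))*(7525 + (-39*(-110) - 56)) = (-14472 + (6650/(8585/5776) - 10139/11132))*(7525 + (-39*(-110) - 56)) = (-14472 + (6650*(5776/8585) - 10139*1/11132))*(7525 + (4290 - 56)) = (-14472 + (7682080/1717 - 10139/11132))*(7525 + 4234) = (-14472 + 85499505897/19113644)*11759 = -191113150071/19113644*11759 = -204299957425899/1737604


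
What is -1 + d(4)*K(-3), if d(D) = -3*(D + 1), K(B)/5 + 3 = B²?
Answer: -451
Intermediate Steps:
K(B) = -15 + 5*B²
d(D) = -3 - 3*D (d(D) = -3*(1 + D) = -3 - 3*D)
-1 + d(4)*K(-3) = -1 + (-3 - 3*4)*(-15 + 5*(-3)²) = -1 + (-3 - 12)*(-15 + 5*9) = -1 - 15*(-15 + 45) = -1 - 15*30 = -1 - 450 = -451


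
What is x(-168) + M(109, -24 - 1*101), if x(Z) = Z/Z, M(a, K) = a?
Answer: 110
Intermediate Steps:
x(Z) = 1
x(-168) + M(109, -24 - 1*101) = 1 + 109 = 110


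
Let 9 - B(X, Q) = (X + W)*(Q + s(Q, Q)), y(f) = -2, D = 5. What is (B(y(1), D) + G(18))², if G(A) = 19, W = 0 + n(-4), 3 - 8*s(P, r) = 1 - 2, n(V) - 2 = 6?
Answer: 25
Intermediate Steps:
n(V) = 8 (n(V) = 2 + 6 = 8)
s(P, r) = ½ (s(P, r) = 3/8 - (1 - 2)/8 = 3/8 - ⅛*(-1) = 3/8 + ⅛ = ½)
W = 8 (W = 0 + 8 = 8)
B(X, Q) = 9 - (½ + Q)*(8 + X) (B(X, Q) = 9 - (X + 8)*(Q + ½) = 9 - (8 + X)*(½ + Q) = 9 - (½ + Q)*(8 + X))
(B(y(1), D) + G(18))² = ((5 - 8*5 - ½*(-2) - 1*5*(-2)) + 19)² = ((5 - 40 + 1 + 10) + 19)² = (-24 + 19)² = (-5)² = 25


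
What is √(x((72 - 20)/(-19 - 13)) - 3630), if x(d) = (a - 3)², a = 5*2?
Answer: I*√3581 ≈ 59.841*I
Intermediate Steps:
a = 10
x(d) = 49 (x(d) = (10 - 3)² = 7² = 49)
√(x((72 - 20)/(-19 - 13)) - 3630) = √(49 - 3630) = √(-3581) = I*√3581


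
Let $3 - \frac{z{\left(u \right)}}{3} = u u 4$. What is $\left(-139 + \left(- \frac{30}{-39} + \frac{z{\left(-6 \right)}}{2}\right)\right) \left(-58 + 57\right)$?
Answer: $\frac{9093}{26} \approx 349.73$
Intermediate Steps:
$z{\left(u \right)} = 9 - 12 u^{2}$ ($z{\left(u \right)} = 9 - 3 u u 4 = 9 - 3 u^{2} \cdot 4 = 9 - 3 \cdot 4 u^{2} = 9 - 12 u^{2}$)
$\left(-139 + \left(- \frac{30}{-39} + \frac{z{\left(-6 \right)}}{2}\right)\right) \left(-58 + 57\right) = \left(-139 + \left(- \frac{30}{-39} + \frac{9 - 12 \left(-6\right)^{2}}{2}\right)\right) \left(-58 + 57\right) = \left(-139 + \left(\left(-30\right) \left(- \frac{1}{39}\right) + \left(9 - 432\right) \frac{1}{2}\right)\right) \left(-1\right) = \left(-139 + \left(\frac{10}{13} + \left(9 - 432\right) \frac{1}{2}\right)\right) \left(-1\right) = \left(-139 + \left(\frac{10}{13} - \frac{423}{2}\right)\right) \left(-1\right) = \left(-139 - \frac{5479}{26}\right) \left(-1\right) = \left(- \frac{9093}{26}\right) \left(-1\right) = \frac{9093}{26}$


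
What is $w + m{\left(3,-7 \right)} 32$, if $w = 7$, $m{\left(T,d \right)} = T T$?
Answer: $295$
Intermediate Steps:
$m{\left(T,d \right)} = T^{2}$
$w + m{\left(3,-7 \right)} 32 = 7 + 3^{2} \cdot 32 = 7 + 9 \cdot 32 = 7 + 288 = 295$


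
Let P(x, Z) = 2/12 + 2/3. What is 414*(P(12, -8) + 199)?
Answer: 82731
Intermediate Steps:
P(x, Z) = ⅚ (P(x, Z) = 2*(1/12) + 2*(⅓) = ⅙ + ⅔ = ⅚)
414*(P(12, -8) + 199) = 414*(⅚ + 199) = 414*(1199/6) = 82731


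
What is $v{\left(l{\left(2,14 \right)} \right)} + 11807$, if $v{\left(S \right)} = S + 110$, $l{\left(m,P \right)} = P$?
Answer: $11931$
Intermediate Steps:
$v{\left(S \right)} = 110 + S$
$v{\left(l{\left(2,14 \right)} \right)} + 11807 = \left(110 + 14\right) + 11807 = 124 + 11807 = 11931$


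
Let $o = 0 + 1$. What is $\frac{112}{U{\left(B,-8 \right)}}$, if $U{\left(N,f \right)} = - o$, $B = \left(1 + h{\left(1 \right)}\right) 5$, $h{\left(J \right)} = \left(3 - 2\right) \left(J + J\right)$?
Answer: $-112$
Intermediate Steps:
$h{\left(J \right)} = 2 J$ ($h{\left(J \right)} = 1 \cdot 2 J = 2 J$)
$B = 15$ ($B = \left(1 + 2 \cdot 1\right) 5 = \left(1 + 2\right) 5 = 3 \cdot 5 = 15$)
$o = 1$
$U{\left(N,f \right)} = -1$ ($U{\left(N,f \right)} = \left(-1\right) 1 = -1$)
$\frac{112}{U{\left(B,-8 \right)}} = \frac{112}{-1} = 112 \left(-1\right) = -112$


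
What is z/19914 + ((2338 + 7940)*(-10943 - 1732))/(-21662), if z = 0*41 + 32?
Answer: 648567539821/107844267 ≈ 6013.9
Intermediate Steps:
z = 32 (z = 0 + 32 = 32)
z/19914 + ((2338 + 7940)*(-10943 - 1732))/(-21662) = 32/19914 + ((2338 + 7940)*(-10943 - 1732))/(-21662) = 32*(1/19914) + (10278*(-12675))*(-1/21662) = 16/9957 - 130273650*(-1/21662) = 16/9957 + 65136825/10831 = 648567539821/107844267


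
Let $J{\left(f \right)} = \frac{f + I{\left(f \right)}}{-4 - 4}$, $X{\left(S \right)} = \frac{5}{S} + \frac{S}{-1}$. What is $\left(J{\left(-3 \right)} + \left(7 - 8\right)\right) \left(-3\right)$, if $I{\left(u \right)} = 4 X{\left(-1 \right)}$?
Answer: $- \frac{33}{8} \approx -4.125$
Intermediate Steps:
$X{\left(S \right)} = - S + \frac{5}{S}$ ($X{\left(S \right)} = \frac{5}{S} + S \left(-1\right) = \frac{5}{S} - S = - S + \frac{5}{S}$)
$I{\left(u \right)} = -16$ ($I{\left(u \right)} = 4 \left(\left(-1\right) \left(-1\right) + \frac{5}{-1}\right) = 4 \left(1 + 5 \left(-1\right)\right) = 4 \left(1 - 5\right) = 4 \left(-4\right) = -16$)
$J{\left(f \right)} = 2 - \frac{f}{8}$ ($J{\left(f \right)} = \frac{f - 16}{-4 - 4} = \frac{-16 + f}{-8} = \left(-16 + f\right) \left(- \frac{1}{8}\right) = 2 - \frac{f}{8}$)
$\left(J{\left(-3 \right)} + \left(7 - 8\right)\right) \left(-3\right) = \left(\left(2 - - \frac{3}{8}\right) + \left(7 - 8\right)\right) \left(-3\right) = \left(\left(2 + \frac{3}{8}\right) + \left(7 - 8\right)\right) \left(-3\right) = \left(\frac{19}{8} - 1\right) \left(-3\right) = \frac{11}{8} \left(-3\right) = - \frac{33}{8}$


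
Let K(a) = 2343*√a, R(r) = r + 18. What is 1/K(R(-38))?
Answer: -I*√5/23430 ≈ -9.5436e-5*I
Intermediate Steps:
R(r) = 18 + r
1/K(R(-38)) = 1/(2343*√(18 - 38)) = 1/(2343*√(-20)) = 1/(2343*(2*I*√5)) = 1/(4686*I*√5) = -I*√5/23430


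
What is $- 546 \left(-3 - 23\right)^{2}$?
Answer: $-369096$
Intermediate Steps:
$- 546 \left(-3 - 23\right)^{2} = - 546 \left(-26\right)^{2} = \left(-546\right) 676 = -369096$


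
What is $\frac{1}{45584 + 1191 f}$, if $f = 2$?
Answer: $\frac{1}{47966} \approx 2.0848 \cdot 10^{-5}$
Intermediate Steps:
$\frac{1}{45584 + 1191 f} = \frac{1}{45584 + 1191 \cdot 2} = \frac{1}{45584 + 2382} = \frac{1}{47966}$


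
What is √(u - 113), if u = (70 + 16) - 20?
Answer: I*√47 ≈ 6.8557*I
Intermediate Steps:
u = 66 (u = 86 - 20 = 66)
√(u - 113) = √(66 - 113) = √(-47) = I*√47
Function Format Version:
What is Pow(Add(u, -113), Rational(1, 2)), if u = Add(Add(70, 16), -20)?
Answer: Mul(I, Pow(47, Rational(1, 2))) ≈ Mul(6.8557, I)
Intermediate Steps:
u = 66 (u = Add(86, -20) = 66)
Pow(Add(u, -113), Rational(1, 2)) = Pow(Add(66, -113), Rational(1, 2)) = Pow(-47, Rational(1, 2)) = Mul(I, Pow(47, Rational(1, 2)))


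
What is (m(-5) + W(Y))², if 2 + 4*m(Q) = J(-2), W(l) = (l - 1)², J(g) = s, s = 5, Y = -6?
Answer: 39601/16 ≈ 2475.1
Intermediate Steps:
J(g) = 5
W(l) = (-1 + l)²
m(Q) = ¾ (m(Q) = -½ + (¼)*5 = -½ + 5/4 = ¾)
(m(-5) + W(Y))² = (¾ + (-1 - 6)²)² = (¾ + (-7)²)² = (¾ + 49)² = (199/4)² = 39601/16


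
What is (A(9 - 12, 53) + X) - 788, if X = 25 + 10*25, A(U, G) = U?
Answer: -516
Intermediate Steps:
X = 275 (X = 25 + 250 = 275)
(A(9 - 12, 53) + X) - 788 = ((9 - 12) + 275) - 788 = (-3 + 275) - 788 = 272 - 788 = -516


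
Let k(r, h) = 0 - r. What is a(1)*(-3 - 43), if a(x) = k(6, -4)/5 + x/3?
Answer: 598/15 ≈ 39.867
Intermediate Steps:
k(r, h) = -r
a(x) = -6/5 + x/3 (a(x) = -1*6/5 + x/3 = -6*⅕ + x*(⅓) = -6/5 + x/3)
a(1)*(-3 - 43) = (-6/5 + (⅓)*1)*(-3 - 43) = (-6/5 + ⅓)*(-46) = -13/15*(-46) = 598/15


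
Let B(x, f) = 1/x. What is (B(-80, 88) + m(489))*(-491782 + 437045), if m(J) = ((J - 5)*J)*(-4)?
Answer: 4145579002577/80 ≈ 5.1820e+10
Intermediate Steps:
m(J) = -4*J*(-5 + J) (m(J) = ((-5 + J)*J)*(-4) = (J*(-5 + J))*(-4) = -4*J*(-5 + J))
(B(-80, 88) + m(489))*(-491782 + 437045) = (1/(-80) + 4*489*(5 - 1*489))*(-491782 + 437045) = (-1/80 + 4*489*(5 - 489))*(-54737) = (-1/80 + 4*489*(-484))*(-54737) = (-1/80 - 946704)*(-54737) = -75736321/80*(-54737) = 4145579002577/80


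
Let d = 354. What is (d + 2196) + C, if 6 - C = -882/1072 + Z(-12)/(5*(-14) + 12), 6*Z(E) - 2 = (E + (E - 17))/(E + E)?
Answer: 1430763071/559584 ≈ 2556.8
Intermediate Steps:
Z(E) = ⅓ + (-17 + 2*E)/(12*E) (Z(E) = ⅓ + ((E + (E - 17))/(E + E))/6 = ⅓ + ((E + (-17 + E))/((2*E)))/6 = ⅓ + ((-17 + 2*E)*(1/(2*E)))/6 = ⅓ + ((-17 + 2*E)/(2*E))/6 = ⅓ + (-17 + 2*E)/(12*E))
C = 3823871/559584 (C = 6 - (-882/1072 + ((1/12)*(-17 + 6*(-12))/(-12))/(5*(-14) + 12)) = 6 - (-882*1/1072 + ((1/12)*(-1/12)*(-17 - 72))/(-70 + 12)) = 6 - (-441/536 + ((1/12)*(-1/12)*(-89))/(-58)) = 6 - (-441/536 + (89/144)*(-1/58)) = 6 - (-441/536 - 89/8352) = 6 - 1*(-466367/559584) = 6 + 466367/559584 = 3823871/559584 ≈ 6.8334)
(d + 2196) + C = (354 + 2196) + 3823871/559584 = 2550 + 3823871/559584 = 1430763071/559584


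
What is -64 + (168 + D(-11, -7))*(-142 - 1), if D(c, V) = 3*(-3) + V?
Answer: -21800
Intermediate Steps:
D(c, V) = -9 + V
-64 + (168 + D(-11, -7))*(-142 - 1) = -64 + (168 + (-9 - 7))*(-142 - 1) = -64 + (168 - 16)*(-143) = -64 + 152*(-143) = -64 - 21736 = -21800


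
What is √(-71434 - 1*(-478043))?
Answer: √406609 ≈ 637.66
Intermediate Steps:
√(-71434 - 1*(-478043)) = √(-71434 + 478043) = √406609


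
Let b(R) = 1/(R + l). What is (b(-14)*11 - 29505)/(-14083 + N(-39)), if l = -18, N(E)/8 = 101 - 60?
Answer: 944171/440160 ≈ 2.1451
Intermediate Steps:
N(E) = 328 (N(E) = 8*(101 - 60) = 8*41 = 328)
b(R) = 1/(-18 + R) (b(R) = 1/(R - 18) = 1/(-18 + R))
(b(-14)*11 - 29505)/(-14083 + N(-39)) = (11/(-18 - 14) - 29505)/(-14083 + 328) = (11/(-32) - 29505)/(-13755) = (-1/32*11 - 29505)*(-1/13755) = (-11/32 - 29505)*(-1/13755) = -944171/32*(-1/13755) = 944171/440160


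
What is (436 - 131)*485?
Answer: 147925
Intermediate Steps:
(436 - 131)*485 = 305*485 = 147925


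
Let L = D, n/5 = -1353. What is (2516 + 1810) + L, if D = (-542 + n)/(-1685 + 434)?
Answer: 5419133/1251 ≈ 4331.8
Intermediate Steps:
n = -6765 (n = 5*(-1353) = -6765)
D = 7307/1251 (D = (-542 - 6765)/(-1685 + 434) = -7307/(-1251) = -7307*(-1/1251) = 7307/1251 ≈ 5.8409)
L = 7307/1251 ≈ 5.8409
(2516 + 1810) + L = (2516 + 1810) + 7307/1251 = 4326 + 7307/1251 = 5419133/1251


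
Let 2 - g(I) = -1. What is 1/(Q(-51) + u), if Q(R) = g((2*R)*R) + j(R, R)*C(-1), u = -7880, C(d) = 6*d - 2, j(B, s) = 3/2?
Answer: -1/7889 ≈ -0.00012676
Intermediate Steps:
j(B, s) = 3/2 (j(B, s) = 3*(½) = 3/2)
g(I) = 3 (g(I) = 2 - 1*(-1) = 2 + 1 = 3)
C(d) = -2 + 6*d
Q(R) = -9 (Q(R) = 3 + 3*(-2 + 6*(-1))/2 = 3 + 3*(-2 - 6)/2 = 3 + (3/2)*(-8) = 3 - 12 = -9)
1/(Q(-51) + u) = 1/(-9 - 7880) = 1/(-7889) = -1/7889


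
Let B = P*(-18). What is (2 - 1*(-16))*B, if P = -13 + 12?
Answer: 324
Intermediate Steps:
P = -1
B = 18 (B = -1*(-18) = 18)
(2 - 1*(-16))*B = (2 - 1*(-16))*18 = (2 + 16)*18 = 18*18 = 324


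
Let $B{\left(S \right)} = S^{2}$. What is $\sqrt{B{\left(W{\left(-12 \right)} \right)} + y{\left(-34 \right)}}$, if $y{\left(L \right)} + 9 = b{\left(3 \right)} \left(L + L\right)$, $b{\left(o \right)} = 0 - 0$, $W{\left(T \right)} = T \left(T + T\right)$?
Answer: $3 \sqrt{9215} \approx 287.98$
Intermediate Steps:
$W{\left(T \right)} = 2 T^{2}$ ($W{\left(T \right)} = T 2 T = 2 T^{2}$)
$b{\left(o \right)} = 0$ ($b{\left(o \right)} = 0 + 0 = 0$)
$y{\left(L \right)} = -9$ ($y{\left(L \right)} = -9 + 0 \left(L + L\right) = -9 + 0 \cdot 2 L = -9 + 0 = -9$)
$\sqrt{B{\left(W{\left(-12 \right)} \right)} + y{\left(-34 \right)}} = \sqrt{\left(2 \left(-12\right)^{2}\right)^{2} - 9} = \sqrt{\left(2 \cdot 144\right)^{2} - 9} = \sqrt{288^{2} - 9} = \sqrt{82944 - 9} = \sqrt{82935} = 3 \sqrt{9215}$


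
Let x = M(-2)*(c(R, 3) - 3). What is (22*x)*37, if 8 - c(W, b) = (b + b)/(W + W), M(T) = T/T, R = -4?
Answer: 9361/2 ≈ 4680.5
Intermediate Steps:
M(T) = 1
c(W, b) = 8 - b/W (c(W, b) = 8 - (b + b)/(W + W) = 8 - 2*b/(2*W) = 8 - 2*b*1/(2*W) = 8 - b/W)
x = 23/4 (x = 1*((8 - 1*3/(-4)) - 3) = 1*((8 - 1*3*(-1/4)) - 3) = 1*((8 + 3/4) - 3) = 1*(35/4 - 3) = 1*(23/4) = 23/4 ≈ 5.7500)
(22*x)*37 = (22*(23/4))*37 = (253/2)*37 = 9361/2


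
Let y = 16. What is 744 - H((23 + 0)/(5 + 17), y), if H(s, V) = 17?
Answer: 727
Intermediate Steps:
744 - H((23 + 0)/(5 + 17), y) = 744 - 1*17 = 744 - 17 = 727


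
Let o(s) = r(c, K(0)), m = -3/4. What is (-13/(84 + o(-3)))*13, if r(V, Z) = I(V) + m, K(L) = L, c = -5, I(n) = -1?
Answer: -676/329 ≈ -2.0547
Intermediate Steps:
m = -3/4 (m = -3*1/4 = -3/4 ≈ -0.75000)
r(V, Z) = -7/4 (r(V, Z) = -1 - 3/4 = -7/4)
o(s) = -7/4
(-13/(84 + o(-3)))*13 = (-13/(84 - 7/4))*13 = (-13/(329/4))*13 = ((4/329)*(-13))*13 = -52/329*13 = -676/329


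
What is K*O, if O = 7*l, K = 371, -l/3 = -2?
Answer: 15582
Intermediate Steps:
l = 6 (l = -3*(-2) = 6)
O = 42 (O = 7*6 = 42)
K*O = 371*42 = 15582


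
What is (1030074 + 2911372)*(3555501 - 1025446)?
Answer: 9972075159530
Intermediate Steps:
(1030074 + 2911372)*(3555501 - 1025446) = 3941446*2530055 = 9972075159530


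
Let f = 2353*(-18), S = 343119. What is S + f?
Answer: 300765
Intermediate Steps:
f = -42354
S + f = 343119 - 42354 = 300765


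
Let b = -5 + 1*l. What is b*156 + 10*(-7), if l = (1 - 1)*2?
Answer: -850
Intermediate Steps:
l = 0 (l = 0*2 = 0)
b = -5 (b = -5 + 1*0 = -5 + 0 = -5)
b*156 + 10*(-7) = -5*156 + 10*(-7) = -780 - 70 = -850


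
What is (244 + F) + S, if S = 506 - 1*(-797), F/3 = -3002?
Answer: -7459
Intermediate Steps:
F = -9006 (F = 3*(-3002) = -9006)
S = 1303 (S = 506 + 797 = 1303)
(244 + F) + S = (244 - 9006) + 1303 = -8762 + 1303 = -7459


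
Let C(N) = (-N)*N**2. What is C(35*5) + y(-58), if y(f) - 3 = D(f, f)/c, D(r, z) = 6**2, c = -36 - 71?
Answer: -573452840/107 ≈ -5.3594e+6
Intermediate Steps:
c = -107
D(r, z) = 36
y(f) = 285/107 (y(f) = 3 + 36/(-107) = 3 + 36*(-1/107) = 3 - 36/107 = 285/107)
C(N) = -N**3
C(35*5) + y(-58) = -(35*5)**3 + 285/107 = -1*175**3 + 285/107 = -1*5359375 + 285/107 = -5359375 + 285/107 = -573452840/107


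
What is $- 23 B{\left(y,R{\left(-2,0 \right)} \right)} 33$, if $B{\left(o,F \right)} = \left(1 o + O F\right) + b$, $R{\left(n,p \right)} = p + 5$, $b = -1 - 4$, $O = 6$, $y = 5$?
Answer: $-22770$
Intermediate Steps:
$b = -5$ ($b = -1 - 4 = -5$)
$R{\left(n,p \right)} = 5 + p$
$B{\left(o,F \right)} = -5 + o + 6 F$ ($B{\left(o,F \right)} = \left(1 o + 6 F\right) - 5 = \left(o + 6 F\right) - 5 = -5 + o + 6 F$)
$- 23 B{\left(y,R{\left(-2,0 \right)} \right)} 33 = - 23 \left(-5 + 5 + 6 \left(5 + 0\right)\right) 33 = - 23 \left(-5 + 5 + 6 \cdot 5\right) 33 = - 23 \left(-5 + 5 + 30\right) 33 = \left(-23\right) 30 \cdot 33 = \left(-690\right) 33 = -22770$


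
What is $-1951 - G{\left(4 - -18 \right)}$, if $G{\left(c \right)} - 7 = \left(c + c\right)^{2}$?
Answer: $-3894$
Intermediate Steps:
$G{\left(c \right)} = 7 + 4 c^{2}$ ($G{\left(c \right)} = 7 + \left(c + c\right)^{2} = 7 + \left(2 c\right)^{2} = 7 + 4 c^{2}$)
$-1951 - G{\left(4 - -18 \right)} = -1951 - \left(7 + 4 \left(4 - -18\right)^{2}\right) = -1951 - \left(7 + 4 \left(4 + 18\right)^{2}\right) = -1951 - \left(7 + 4 \cdot 22^{2}\right) = -1951 - \left(7 + 4 \cdot 484\right) = -1951 - \left(7 + 1936\right) = -1951 - 1943 = -3894$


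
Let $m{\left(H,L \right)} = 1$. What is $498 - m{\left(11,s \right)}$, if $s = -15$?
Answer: $497$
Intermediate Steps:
$498 - m{\left(11,s \right)} = 498 - 1 = 497$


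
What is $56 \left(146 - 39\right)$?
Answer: $5992$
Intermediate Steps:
$56 \left(146 - 39\right) = 56 \cdot 107 = 5992$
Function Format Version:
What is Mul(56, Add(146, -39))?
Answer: 5992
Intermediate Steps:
Mul(56, Add(146, -39)) = Mul(56, 107) = 5992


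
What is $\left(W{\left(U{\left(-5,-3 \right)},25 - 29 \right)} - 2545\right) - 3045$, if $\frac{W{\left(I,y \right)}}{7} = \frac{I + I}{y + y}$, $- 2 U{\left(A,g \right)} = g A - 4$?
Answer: $- \frac{44643}{8} \approx -5580.4$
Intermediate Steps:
$U{\left(A,g \right)} = 2 - \frac{A g}{2}$ ($U{\left(A,g \right)} = - \frac{g A - 4}{2} = - \frac{A g - 4}{2} = - \frac{-4 + A g}{2} = 2 - \frac{A g}{2}$)
$W{\left(I,y \right)} = \frac{7 I}{y}$ ($W{\left(I,y \right)} = 7 \frac{I + I}{y + y} = 7 \frac{2 I}{2 y} = 7 \cdot 2 I \frac{1}{2 y} = 7 \frac{I}{y} = \frac{7 I}{y}$)
$\left(W{\left(U{\left(-5,-3 \right)},25 - 29 \right)} - 2545\right) - 3045 = \left(\frac{7 \left(2 - \left(- \frac{5}{2}\right) \left(-3\right)\right)}{25 - 29} - 2545\right) - 3045 = \left(\frac{7 \left(2 - \frac{15}{2}\right)}{-4} - 2545\right) - 3045 = \left(7 \left(- \frac{11}{2}\right) \left(- \frac{1}{4}\right) - 2545\right) - 3045 = \left(\frac{77}{8} - 2545\right) - 3045 = - \frac{20283}{8} - 3045 = - \frac{44643}{8}$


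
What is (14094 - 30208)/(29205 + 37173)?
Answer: -8057/33189 ≈ -0.24276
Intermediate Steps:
(14094 - 30208)/(29205 + 37173) = -16114/66378 = -16114*1/66378 = -8057/33189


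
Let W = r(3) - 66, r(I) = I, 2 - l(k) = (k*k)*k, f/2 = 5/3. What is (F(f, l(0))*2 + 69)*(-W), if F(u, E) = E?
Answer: 4599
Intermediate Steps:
f = 10/3 (f = 2*(5/3) = 10/3 ≈ 3.3333)
l(k) = 2 - k³ (l(k) = 2 - k*k*k = 2 - k²*k = 2 - k³)
W = -63 (W = 3 - 66 = -63)
(F(f, l(0))*2 + 69)*(-W) = ((2 - 1*0³)*2 + 69)*(-1*(-63)) = ((2 - 1*0)*2 + 69)*63 = ((2 + 0)*2 + 69)*63 = (2*2 + 69)*63 = (4 + 69)*63 = 73*63 = 4599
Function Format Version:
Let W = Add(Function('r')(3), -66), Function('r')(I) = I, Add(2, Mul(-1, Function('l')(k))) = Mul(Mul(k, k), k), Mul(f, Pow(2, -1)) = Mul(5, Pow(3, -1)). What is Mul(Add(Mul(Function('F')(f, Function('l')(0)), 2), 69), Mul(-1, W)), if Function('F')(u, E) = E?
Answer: 4599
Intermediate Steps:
f = Rational(10, 3) (f = Mul(2, Mul(5, Pow(3, -1))) = Mul(2, Mul(5, Rational(1, 3))) = Mul(2, Rational(5, 3)) = Rational(10, 3) ≈ 3.3333)
Function('l')(k) = Add(2, Mul(-1, Pow(k, 3))) (Function('l')(k) = Add(2, Mul(-1, Mul(Mul(k, k), k))) = Add(2, Mul(-1, Mul(Pow(k, 2), k))) = Add(2, Mul(-1, Pow(k, 3))))
W = -63 (W = Add(3, -66) = -63)
Mul(Add(Mul(Function('F')(f, Function('l')(0)), 2), 69), Mul(-1, W)) = Mul(Add(Mul(Add(2, Mul(-1, Pow(0, 3))), 2), 69), Mul(-1, -63)) = Mul(Add(Mul(Add(2, Mul(-1, 0)), 2), 69), 63) = Mul(Add(Mul(Add(2, 0), 2), 69), 63) = Mul(Add(Mul(2, 2), 69), 63) = Mul(Add(4, 69), 63) = Mul(73, 63) = 4599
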